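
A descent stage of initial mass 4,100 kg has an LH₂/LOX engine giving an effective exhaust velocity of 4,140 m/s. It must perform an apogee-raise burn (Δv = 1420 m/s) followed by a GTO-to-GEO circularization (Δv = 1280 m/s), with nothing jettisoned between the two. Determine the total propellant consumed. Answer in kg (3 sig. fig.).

total propellant consumed ≈ 1960 kg

After the first burn: m = 4100 × exp(−1420/4140.0) = 4100 × 0.70964 = 2,909.52 kg.
After the second burn: m = 2,909.52 × exp(−1280/4140.0) = 2,909.52 × 0.73405 = 2,135.73 kg.
Total propellant = m₀ − m_final = 4100 − 2,135.73 = 1,964.27 kg.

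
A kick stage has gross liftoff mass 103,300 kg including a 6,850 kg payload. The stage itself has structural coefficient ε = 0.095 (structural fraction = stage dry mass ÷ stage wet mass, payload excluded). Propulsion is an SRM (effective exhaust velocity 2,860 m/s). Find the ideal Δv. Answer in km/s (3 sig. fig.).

Δv ≈ 5.33 km/s

Stage wet mass = m₀ − payload = 103,300 − 6,850 = 96,450 kg.
Stage dry mass = ε × stage wet mass = 0.095 × 96,450 = 9,162.75 kg.
Burnout mass m_f = stage dry + payload = 9,162.75 + 6,850 = 16,012.75 kg.
Using Δv = v_e ln(m₀/m_f): Δv = v_e · ln(103,300/16,012.75) = 2860.0 × ln(6.451) = 2860.0 × 1.8643 ≈ 5332 m/s.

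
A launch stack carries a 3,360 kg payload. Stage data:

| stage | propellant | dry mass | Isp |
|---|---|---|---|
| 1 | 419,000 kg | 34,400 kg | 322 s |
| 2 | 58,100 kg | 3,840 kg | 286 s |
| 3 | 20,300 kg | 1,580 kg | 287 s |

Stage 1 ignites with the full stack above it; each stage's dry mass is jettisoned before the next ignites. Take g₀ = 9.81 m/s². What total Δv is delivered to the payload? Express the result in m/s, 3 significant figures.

Δv ≈ 12400 m/s

Ignition mass of stage 1 = 419,000+34,400 + 58,100+3,840 + 20,300+1,580 + 3,360 = 540,580 kg.
Stage 1: m₀ = 540,580 kg, m_f = 540,580 − 419,000 = 121,580 kg; Δv = 322×9.81×ln(4.446) = 3158.8×1.4921 ≈ 4713 m/s.
Stage 2: m₀ = 87,180 kg, m_f = 87,180 − 58,100 = 29,080 kg; Δv = 286×9.81×ln(2.998) = 2805.7×1.0979 ≈ 3080 m/s.
Stage 3: m₀ = 25,240 kg, m_f = 25,240 − 20,300 = 4,940 kg; Δv = 287×9.81×ln(5.109) = 2815.5×1.6311 ≈ 4592 m/s.
Total Δv = 4713 + 3080 + 4592 = 12385 m/s.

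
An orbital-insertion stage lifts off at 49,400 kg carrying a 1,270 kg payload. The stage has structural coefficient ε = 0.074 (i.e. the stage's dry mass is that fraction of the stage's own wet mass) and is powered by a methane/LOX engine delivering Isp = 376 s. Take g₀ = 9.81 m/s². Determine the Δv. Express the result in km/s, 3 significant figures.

Δv ≈ 8.58 km/s

Stage wet mass = m₀ − payload = 49,400 − 1,270 = 48,130 kg.
Stage dry mass = ε × stage wet mass = 0.074 × 48,130 = 3,561.62 kg.
Burnout mass m_f = stage dry + payload = 3,561.62 + 1,270 = 4,831.62 kg.
v_e = Isp · g₀ = 376 × 9.81 = 3688.6 m/s.
From the ideal rocket equation, Δv = v_e · ln(49,400/4,831.62) = 3688.6 × ln(10.22) = 3688.6 × 2.3248 ≈ 8575 m/s.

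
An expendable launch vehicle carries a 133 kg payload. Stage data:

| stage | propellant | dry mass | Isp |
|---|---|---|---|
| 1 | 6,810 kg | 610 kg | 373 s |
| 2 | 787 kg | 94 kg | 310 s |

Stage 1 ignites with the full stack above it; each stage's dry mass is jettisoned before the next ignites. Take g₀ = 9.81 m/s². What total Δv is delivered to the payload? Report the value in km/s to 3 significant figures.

Δv ≈ 10.6 km/s

Ignition mass of stage 1 = 6,810+610 + 787+94 + 133 = 8,434 kg.
Stage 1: m₀ = 8,434 kg, m_f = 8,434 − 6,810 = 1,624 kg; Δv = 373×9.81×ln(5.193) = 3659.1×1.6474 ≈ 6028 m/s.
Stage 2: m₀ = 1,014 kg, m_f = 1,014 − 787 = 227 kg; Δv = 310×9.81×ln(4.467) = 3041.1×1.4967 ≈ 4552 m/s.
Total Δv = 6028 + 4552 = 10580 m/s.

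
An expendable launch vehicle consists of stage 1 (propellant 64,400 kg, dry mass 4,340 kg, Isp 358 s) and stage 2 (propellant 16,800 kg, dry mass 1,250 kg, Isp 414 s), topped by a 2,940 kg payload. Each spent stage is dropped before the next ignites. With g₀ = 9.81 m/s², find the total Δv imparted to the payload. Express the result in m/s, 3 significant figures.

Δv ≈ 11000 m/s

Ignition mass of stage 1 = 64,400+4,340 + 16,800+1,250 + 2,940 = 89,730 kg.
Stage 1: m₀ = 89,730 kg, m_f = 89,730 − 64,400 = 25,330 kg; Δv = 358×9.81×ln(3.542) = 3512.0×1.2648 ≈ 4442 m/s.
Stage 2: m₀ = 20,990 kg, m_f = 20,990 − 16,800 = 4,190 kg; Δv = 414×9.81×ln(5.01) = 4061.3×1.6113 ≈ 6544 m/s.
Total Δv = 4442 + 6544 = 10986 m/s.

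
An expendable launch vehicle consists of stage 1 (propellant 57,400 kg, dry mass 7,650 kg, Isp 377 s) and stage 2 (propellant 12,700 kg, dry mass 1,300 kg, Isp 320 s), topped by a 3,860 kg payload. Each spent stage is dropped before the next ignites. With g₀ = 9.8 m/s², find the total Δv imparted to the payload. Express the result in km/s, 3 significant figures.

Δv ≈ 8.25 km/s

Ignition mass of stage 1 = 57,400+7,650 + 12,700+1,300 + 3,860 = 82,910 kg.
Stage 1: m₀ = 82,910 kg, m_f = 82,910 − 57,400 = 25,510 kg; Δv = 377×9.8×ln(3.25) = 3694.6×1.1787 ≈ 4355 m/s.
Stage 2: m₀ = 17,860 kg, m_f = 17,860 − 12,700 = 5,160 kg; Δv = 320×9.8×ln(3.461) = 3136.0×1.2416 ≈ 3894 m/s.
Total Δv = 4355 + 3894 = 8249 m/s.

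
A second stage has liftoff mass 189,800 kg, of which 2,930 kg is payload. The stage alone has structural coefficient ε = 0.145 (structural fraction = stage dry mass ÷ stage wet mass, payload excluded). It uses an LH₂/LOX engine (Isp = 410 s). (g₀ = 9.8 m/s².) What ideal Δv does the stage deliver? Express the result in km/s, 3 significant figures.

Stage wet mass = m₀ − payload = 189,800 − 2,930 = 186,870 kg.
Stage dry mass = ε × stage wet mass = 0.145 × 186,870 = 27,096.2 kg.
Burnout mass m_f = stage dry + payload = 27,096.2 + 2,930 = 30,026.2 kg.
v_e = Isp · g₀ = 410 × 9.8 = 4018.0 m/s.
By the Tsiolkovsky rocket equation, Δv = v_e · ln(189,800/30,026.2) = 4018.0 × ln(6.321) = 4018.0 × 1.8439 ≈ 7409 m/s.

Δv ≈ 7.41 km/s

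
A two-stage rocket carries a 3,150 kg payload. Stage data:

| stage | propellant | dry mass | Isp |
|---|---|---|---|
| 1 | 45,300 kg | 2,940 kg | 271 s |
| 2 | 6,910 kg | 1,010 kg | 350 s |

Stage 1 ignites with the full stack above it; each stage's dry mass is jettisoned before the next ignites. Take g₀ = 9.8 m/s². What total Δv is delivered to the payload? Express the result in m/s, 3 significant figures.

Δv ≈ 7190 m/s

Ignition mass of stage 1 = 45,300+2,940 + 6,910+1,010 + 3,150 = 59,310 kg.
Stage 1: m₀ = 59,310 kg, m_f = 59,310 − 45,300 = 14,010 kg; Δv = 271×9.8×ln(4.233) = 2655.8×1.4430 ≈ 3832 m/s.
Stage 2: m₀ = 11,070 kg, m_f = 11,070 − 6,910 = 4,160 kg; Δv = 350×9.8×ln(2.661) = 3430.0×0.9787 ≈ 3357 m/s.
Total Δv = 3832 + 3357 = 7189 m/s.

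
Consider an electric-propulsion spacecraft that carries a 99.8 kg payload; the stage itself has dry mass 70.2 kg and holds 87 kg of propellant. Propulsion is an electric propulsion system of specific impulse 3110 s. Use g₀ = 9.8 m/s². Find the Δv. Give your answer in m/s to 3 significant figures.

v_e = Isp · g₀ = 3110 × 9.8 = 30478.0 m/s.
m₀ = payload + dry + propellant = 99.8 + 70.2 + 87 = 257 kg.
m_f = payload + dry = 99.8 + 70.2 = 170 kg.
By the Tsiolkovsky rocket equation, Δv = v_e · ln(m₀/m_f) = 30478.0 × ln(1.512) = 30478.0 × 0.4133 ≈ 12595.9 m/s.

Δv ≈ 12600 m/s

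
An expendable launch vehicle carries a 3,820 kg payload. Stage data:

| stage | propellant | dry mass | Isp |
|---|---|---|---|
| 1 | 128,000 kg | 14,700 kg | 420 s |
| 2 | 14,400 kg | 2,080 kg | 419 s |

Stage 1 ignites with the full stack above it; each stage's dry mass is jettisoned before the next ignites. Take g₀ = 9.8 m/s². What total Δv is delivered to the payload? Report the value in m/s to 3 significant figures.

Δv ≈ 11400 m/s

Ignition mass of stage 1 = 128,000+14,700 + 14,400+2,080 + 3,820 = 163,000 kg.
Stage 1: m₀ = 163,000 kg, m_f = 163,000 − 128,000 = 35,000 kg; Δv = 420×9.8×ln(4.657) = 4116.0×1.5384 ≈ 6332 m/s.
Stage 2: m₀ = 20,300 kg, m_f = 20,300 − 14,400 = 5,900 kg; Δv = 419×9.8×ln(3.441) = 4106.2×1.2357 ≈ 5074 m/s.
Total Δv = 6332 + 5074 = 11406 m/s.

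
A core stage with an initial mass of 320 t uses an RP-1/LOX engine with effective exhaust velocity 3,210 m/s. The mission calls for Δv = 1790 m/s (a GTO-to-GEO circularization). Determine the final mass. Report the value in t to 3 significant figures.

Rocket equation: m₀/m_f = exp(Δv / v_e) = exp(1790 / 3210.0) = exp(0.5576) = 1.7465.
m_f = m₀ / 1.7465 = 320 / 1.7465 = 183.224 t.

final mass ≈ 183 t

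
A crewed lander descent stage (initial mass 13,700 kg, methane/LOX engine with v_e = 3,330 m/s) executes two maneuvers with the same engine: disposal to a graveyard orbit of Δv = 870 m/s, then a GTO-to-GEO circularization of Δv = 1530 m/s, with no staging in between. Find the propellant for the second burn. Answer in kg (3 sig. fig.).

propellant for the second burn ≈ 3890 kg

After the first burn: m = 13700 × exp(−870/3330.0) = 13700 × 0.77008 = 10,550.1 kg.
After the second burn: m = 10,550.1 × exp(−1530/3330.0) = 10,550.1 × 0.63162 = 6,663.65 kg.
Second-burn propellant = 10,550.1 − 6,663.65 = 3,886.45 kg.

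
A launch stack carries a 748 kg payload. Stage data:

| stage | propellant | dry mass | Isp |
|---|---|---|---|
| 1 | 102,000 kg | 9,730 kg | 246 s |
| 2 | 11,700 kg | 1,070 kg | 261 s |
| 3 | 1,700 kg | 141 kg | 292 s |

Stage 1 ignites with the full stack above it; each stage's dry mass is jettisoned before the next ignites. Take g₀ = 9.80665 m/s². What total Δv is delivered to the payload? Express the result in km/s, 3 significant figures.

Ignition mass of stage 1 = 102,000+9,730 + 11,700+1,070 + 1,700+141 + 748 = 127,089 kg.
Stage 1: m₀ = 127,089 kg, m_f = 127,089 − 102,000 = 25,089 kg; Δv = 246×9.80665×ln(5.066) = 2412.4×1.6225 ≈ 3914 m/s.
Stage 2: m₀ = 15,359 kg, m_f = 15,359 − 11,700 = 3,659 kg; Δv = 261×9.80665×ln(4.198) = 2559.5×1.4345 ≈ 3672 m/s.
Stage 3: m₀ = 2,589 kg, m_f = 2,589 − 1,700 = 889 kg; Δv = 292×9.80665×ln(2.912) = 2863.5×1.0689 ≈ 3061 m/s.
Total Δv = 3914 + 3672 + 3061 = 10647 m/s.

Δv ≈ 10.6 km/s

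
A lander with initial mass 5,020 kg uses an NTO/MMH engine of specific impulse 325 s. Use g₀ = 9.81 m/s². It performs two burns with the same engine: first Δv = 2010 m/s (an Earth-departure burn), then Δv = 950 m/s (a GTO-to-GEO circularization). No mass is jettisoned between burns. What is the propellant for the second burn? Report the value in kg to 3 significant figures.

propellant for the second burn ≈ 689 kg

v_e = Isp · g₀ = 325 × 9.81 = 3188.2 m/s.
After the first burn: m = 5020 × exp(−2010/3188.2) = 5020 × 0.53236 = 2,672.45 kg.
After the second burn: m = 2,672.45 × exp(−950/3188.2) = 2,672.45 × 0.74232 = 1,983.81 kg.
Second-burn propellant = 2,672.45 − 1,983.81 = 688.64 kg.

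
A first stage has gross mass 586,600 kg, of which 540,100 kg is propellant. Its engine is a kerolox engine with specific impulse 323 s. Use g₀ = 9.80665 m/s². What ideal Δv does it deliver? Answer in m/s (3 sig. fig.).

v_e = Isp · g₀ = 323 × 9.80665 = 3167.5 m/s.
m_f = m₀ − m_prop = 586,600 − 540,100 = 46,500 kg.
Δv = v_e · ln(m₀/m_f) = 3167.5 × ln(12.62) = 3167.5 × 2.5349 ≈ 8029.4 m/s.

Δv ≈ 8030 m/s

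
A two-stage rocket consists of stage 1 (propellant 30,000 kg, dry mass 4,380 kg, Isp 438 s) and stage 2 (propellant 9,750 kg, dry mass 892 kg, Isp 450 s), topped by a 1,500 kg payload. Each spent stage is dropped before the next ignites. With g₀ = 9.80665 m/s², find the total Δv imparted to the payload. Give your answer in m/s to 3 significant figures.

Δv ≈ 11600 m/s

Ignition mass of stage 1 = 30,000+4,380 + 9,750+892 + 1,500 = 46,522 kg.
Stage 1: m₀ = 46,522 kg, m_f = 46,522 − 30,000 = 16,522 kg; Δv = 438×9.80665×ln(2.816) = 4295.3×1.0352 ≈ 4447 m/s.
Stage 2: m₀ = 12,142 kg, m_f = 12,142 − 9,750 = 2,392 kg; Δv = 450×9.80665×ln(5.076) = 4413.0×1.6245 ≈ 7169 m/s.
Total Δv = 4447 + 7169 = 11616 m/s.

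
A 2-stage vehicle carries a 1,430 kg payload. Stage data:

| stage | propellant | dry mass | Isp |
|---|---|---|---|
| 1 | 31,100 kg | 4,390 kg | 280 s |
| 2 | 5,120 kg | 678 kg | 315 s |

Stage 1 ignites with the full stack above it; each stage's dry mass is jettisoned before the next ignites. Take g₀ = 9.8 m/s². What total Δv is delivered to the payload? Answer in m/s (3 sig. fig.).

Ignition mass of stage 1 = 31,100+4,390 + 5,120+678 + 1,430 = 42,718 kg.
Stage 1: m₀ = 42,718 kg, m_f = 42,718 − 31,100 = 11,618 kg; Δv = 280×9.8×ln(3.677) = 2744.0×1.3021 ≈ 3573 m/s.
Stage 2: m₀ = 7,228 kg, m_f = 7,228 − 5,120 = 2,108 kg; Δv = 315×9.8×ln(3.429) = 3087.0×1.2322 ≈ 3804 m/s.
Total Δv = 3573 + 3804 = 7377 m/s.

Δv ≈ 7380 m/s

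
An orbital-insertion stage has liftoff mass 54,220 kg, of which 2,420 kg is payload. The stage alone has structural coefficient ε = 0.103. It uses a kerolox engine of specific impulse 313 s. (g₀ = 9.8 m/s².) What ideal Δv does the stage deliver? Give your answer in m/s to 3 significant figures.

Stage wet mass = m₀ − payload = 54,220 − 2,420 = 51,800 kg.
Stage dry mass = ε × stage wet mass = 0.103 × 51,800 = 5,335.4 kg.
Burnout mass m_f = stage dry + payload = 5,335.4 + 2,420 = 7,755.4 kg.
v_e = Isp · g₀ = 313 × 9.8 = 3067.4 m/s.
Using Δv = v_e ln(m₀/m_f): Δv = v_e · ln(54,220/7,755.4) = 3067.4 × ln(6.991) = 3067.4 × 1.9447 ≈ 5965 m/s.

Δv ≈ 5970 m/s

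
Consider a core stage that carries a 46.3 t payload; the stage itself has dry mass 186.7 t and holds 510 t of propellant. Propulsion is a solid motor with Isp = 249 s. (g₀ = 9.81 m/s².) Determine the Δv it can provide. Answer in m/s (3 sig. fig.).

Δv ≈ 2830 m/s

v_e = Isp · g₀ = 249 × 9.81 = 2442.7 m/s.
m₀ = payload + dry + propellant = 46.3 + 186.7 + 510 = 743 t.
m_f = payload + dry = 46.3 + 186.7 = 233 t.
Rocket equation: Δv = v_e · ln(m₀/m_f) = 2442.7 × ln(3.189) = 2442.7 × 1.1597 ≈ 2832.7 m/s.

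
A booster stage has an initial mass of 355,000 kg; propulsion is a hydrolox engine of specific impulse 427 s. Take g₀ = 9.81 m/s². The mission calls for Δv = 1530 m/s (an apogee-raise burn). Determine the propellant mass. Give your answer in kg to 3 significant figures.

propellant mass ≈ 109000 kg

v_e = Isp · g₀ = 427 × 9.81 = 4188.9 m/s.
Rocket equation: m₀/m_f = exp(Δv / v_e) = exp(1530 / 4188.9) = exp(0.3653) = 1.4409.
m_f = 355,000 / 1.4409 = 246,374 kg, so propellant = m₀ − m_f = 355,000 − 246,374 = 108,626 kg.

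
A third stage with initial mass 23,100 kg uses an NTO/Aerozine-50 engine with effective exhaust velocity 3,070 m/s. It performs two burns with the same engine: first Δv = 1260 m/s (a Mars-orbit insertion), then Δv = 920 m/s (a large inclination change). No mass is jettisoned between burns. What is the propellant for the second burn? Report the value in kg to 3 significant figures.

propellant for the second burn ≈ 3970 kg

After the first burn: m = 23100 × exp(−1260/3070.0) = 23100 × 0.66337 = 15,323.8 kg.
After the second burn: m = 15,323.8 × exp(−920/3070.0) = 15,323.8 × 0.74106 = 11,355.9 kg.
Second-burn propellant = 15,323.8 − 11,355.9 = 3,967.9 kg.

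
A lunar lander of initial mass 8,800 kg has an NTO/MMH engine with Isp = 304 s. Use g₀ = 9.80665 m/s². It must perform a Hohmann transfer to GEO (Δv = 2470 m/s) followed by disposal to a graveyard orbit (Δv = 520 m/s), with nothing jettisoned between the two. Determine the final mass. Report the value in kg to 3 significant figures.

v_e = Isp · g₀ = 304 × 9.80665 = 2981.2 m/s.
After the first burn: m = 8800 × exp(−2470/2981.2) = 8800 × 0.43670 = 3,842.96 kg.
After the second burn: m = 3,842.96 × exp(−520/2981.2) = 3,842.96 × 0.83994 = 3,227.86 kg.

final mass ≈ 3230 kg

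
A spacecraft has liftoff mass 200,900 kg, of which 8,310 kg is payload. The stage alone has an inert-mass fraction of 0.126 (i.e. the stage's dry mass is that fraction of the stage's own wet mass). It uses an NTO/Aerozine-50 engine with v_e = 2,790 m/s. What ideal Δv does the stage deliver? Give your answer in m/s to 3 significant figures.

Stage wet mass = m₀ − payload = 200,900 − 8,310 = 192,590 kg.
Stage dry mass = ε × stage wet mass = 0.126 × 192,590 = 24,266.3 kg.
Burnout mass m_f = stage dry + payload = 24,266.3 + 8,310 = 32,576.3 kg.
Using Δv = v_e ln(m₀/m_f): Δv = v_e · ln(200,900/32,576.3) = 2790.0 × ln(6.167) = 2790.0 × 1.8192 ≈ 5076 m/s.

Δv ≈ 5080 m/s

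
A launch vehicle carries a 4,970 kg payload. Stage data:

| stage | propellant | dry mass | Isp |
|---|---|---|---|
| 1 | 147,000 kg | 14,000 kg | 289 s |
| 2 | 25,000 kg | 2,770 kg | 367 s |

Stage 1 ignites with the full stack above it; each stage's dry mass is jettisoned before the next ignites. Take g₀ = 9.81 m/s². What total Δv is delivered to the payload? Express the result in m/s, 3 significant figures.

Ignition mass of stage 1 = 147,000+14,000 + 25,000+2,770 + 4,970 = 193,740 kg.
Stage 1: m₀ = 193,740 kg, m_f = 193,740 − 147,000 = 46,740 kg; Δv = 289×9.81×ln(4.145) = 2835.1×1.4219 ≈ 4031 m/s.
Stage 2: m₀ = 32,740 kg, m_f = 32,740 − 25,000 = 7,740 kg; Δv = 367×9.81×ln(4.23) = 3600.3×1.4422 ≈ 5192 m/s.
Total Δv = 4031 + 5192 = 9223 m/s.

Δv ≈ 9220 m/s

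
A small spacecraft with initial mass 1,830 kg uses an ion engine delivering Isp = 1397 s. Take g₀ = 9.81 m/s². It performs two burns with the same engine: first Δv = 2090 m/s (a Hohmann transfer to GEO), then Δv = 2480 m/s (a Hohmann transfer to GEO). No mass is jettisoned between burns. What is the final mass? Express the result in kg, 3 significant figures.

final mass ≈ 1310 kg

v_e = Isp · g₀ = 1397 × 9.81 = 13704.6 m/s.
After the first burn: m = 1830 × exp(−2090/13704.6) = 1830 × 0.85856 = 1,571.16 kg.
After the second burn: m = 1,571.16 × exp(−2480/13704.6) = 1,571.16 × 0.83447 = 1,311.09 kg.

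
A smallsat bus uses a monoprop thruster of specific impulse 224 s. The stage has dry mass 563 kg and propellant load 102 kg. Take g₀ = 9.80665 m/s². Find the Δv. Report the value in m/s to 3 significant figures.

Δv ≈ 366 m/s

v_e = Isp · g₀ = 224 × 9.80665 = 2196.7 m/s.
m₀ = m_dry + m_prop = 563 + 102 = 665 kg.
From the ideal rocket equation, Δv = v_e · ln(m₀/m_f) = 2196.7 × ln(1.181) = 2196.7 × 0.1665 ≈ 365.8 m/s.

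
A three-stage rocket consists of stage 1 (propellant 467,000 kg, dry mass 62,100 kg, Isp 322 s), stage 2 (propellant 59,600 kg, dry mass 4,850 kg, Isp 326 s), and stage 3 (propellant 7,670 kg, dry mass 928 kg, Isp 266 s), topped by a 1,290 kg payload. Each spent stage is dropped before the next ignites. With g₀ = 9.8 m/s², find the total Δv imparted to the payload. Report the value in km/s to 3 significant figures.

Ignition mass of stage 1 = 467,000+62,100 + 59,600+4,850 + 7,670+928 + 1,290 = 603,438 kg.
Stage 1: m₀ = 603,438 kg, m_f = 603,438 − 467,000 = 136,438 kg; Δv = 322×9.8×ln(4.423) = 3155.6×1.4868 ≈ 4692 m/s.
Stage 2: m₀ = 74,338 kg, m_f = 74,338 − 59,600 = 14,738 kg; Δv = 326×9.8×ln(5.044) = 3194.8×1.6182 ≈ 5170 m/s.
Stage 3: m₀ = 9,888 kg, m_f = 9,888 − 7,670 = 2,218 kg; Δv = 266×9.8×ln(4.458) = 2606.8×1.4947 ≈ 3896 m/s.
Total Δv = 4692 + 5170 + 3896 = 13758 m/s.

Δv ≈ 13.8 km/s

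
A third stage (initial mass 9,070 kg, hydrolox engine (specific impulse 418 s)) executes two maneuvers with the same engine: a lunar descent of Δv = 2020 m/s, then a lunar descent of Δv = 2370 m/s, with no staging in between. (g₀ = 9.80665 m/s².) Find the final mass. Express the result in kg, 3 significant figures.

final mass ≈ 3110 kg

v_e = Isp · g₀ = 418 × 9.80665 = 4099.2 m/s.
After the first burn: m = 9070 × exp(−2020/4099.2) = 9070 × 0.61092 = 5,541.04 kg.
After the second burn: m = 5,541.04 × exp(−2370/4099.2) = 5,541.04 × 0.56093 = 3,108.14 kg.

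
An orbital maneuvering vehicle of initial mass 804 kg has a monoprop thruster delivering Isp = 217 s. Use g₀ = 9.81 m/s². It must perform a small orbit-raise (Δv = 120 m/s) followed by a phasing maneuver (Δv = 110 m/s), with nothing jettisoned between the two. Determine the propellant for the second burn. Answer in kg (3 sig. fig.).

v_e = Isp · g₀ = 217 × 9.81 = 2128.8 m/s.
After the first burn: m = 804 × exp(−120/2128.8) = 804 × 0.94519 = 759.933 kg.
After the second burn: m = 759.933 × exp(−110/2128.8) = 759.933 × 0.94964 = 721.663 kg.
Second-burn propellant = 759.933 − 721.663 = 38.27 kg.

propellant for the second burn ≈ 38.3 kg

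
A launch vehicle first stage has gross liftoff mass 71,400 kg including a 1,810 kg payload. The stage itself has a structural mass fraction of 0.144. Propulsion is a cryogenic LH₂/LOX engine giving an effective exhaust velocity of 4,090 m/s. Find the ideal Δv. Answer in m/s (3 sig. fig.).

Stage wet mass = m₀ − payload = 71,400 − 1,810 = 69,590 kg.
Stage dry mass = ε × stage wet mass = 0.144 × 69,590 = 10,021 kg.
Burnout mass m_f = stage dry + payload = 10,021 + 1,810 = 11,831 kg.
Δv = v_e · ln(71,400/11,831) = 4090.0 × ln(6.035) = 4090.0 × 1.7976 ≈ 7352 m/s.

Δv ≈ 7350 m/s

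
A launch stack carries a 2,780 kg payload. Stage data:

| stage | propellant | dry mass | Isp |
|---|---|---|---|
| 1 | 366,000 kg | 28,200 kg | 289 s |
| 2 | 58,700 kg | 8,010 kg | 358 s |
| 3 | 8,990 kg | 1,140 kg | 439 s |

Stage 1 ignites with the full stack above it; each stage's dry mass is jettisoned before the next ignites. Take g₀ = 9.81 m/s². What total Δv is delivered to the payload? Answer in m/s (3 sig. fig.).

Δv ≈ 14000 m/s

Ignition mass of stage 1 = 366,000+28,200 + 58,700+8,010 + 8,990+1,140 + 2,780 = 473,820 kg.
Stage 1: m₀ = 473,820 kg, m_f = 473,820 − 366,000 = 107,820 kg; Δv = 289×9.81×ln(4.395) = 2835.1×1.4804 ≈ 4197 m/s.
Stage 2: m₀ = 79,620 kg, m_f = 79,620 − 58,700 = 20,920 kg; Δv = 358×9.81×ln(3.806) = 3512.0×1.3366 ≈ 4694 m/s.
Stage 3: m₀ = 12,910 kg, m_f = 12,910 − 8,990 = 3,920 kg; Δv = 439×9.81×ln(3.293) = 4306.6×1.1919 ≈ 5133 m/s.
Total Δv = 4197 + 4694 + 5133 = 14024 m/s.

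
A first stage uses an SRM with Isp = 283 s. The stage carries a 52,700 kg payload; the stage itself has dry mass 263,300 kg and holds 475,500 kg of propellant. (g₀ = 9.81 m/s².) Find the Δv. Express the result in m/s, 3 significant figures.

Δv ≈ 2550 m/s

v_e = Isp · g₀ = 283 × 9.81 = 2776.2 m/s.
m₀ = payload + dry + propellant = 52,700 + 263,300 + 475,500 = 791,500 kg.
m_f = payload + dry = 52,700 + 263,300 = 316,000 kg.
Δv = v_e · ln(m₀/m_f) = 2776.2 × ln(2.505) = 2776.2 × 0.9182 ≈ 2549.1 m/s.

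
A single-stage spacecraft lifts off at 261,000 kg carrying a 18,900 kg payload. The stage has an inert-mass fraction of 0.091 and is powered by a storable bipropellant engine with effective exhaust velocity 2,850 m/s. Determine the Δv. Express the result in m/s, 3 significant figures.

Stage wet mass = m₀ − payload = 261,000 − 18,900 = 242,100 kg.
Stage dry mass = ε × stage wet mass = 0.091 × 242,100 = 22,031.1 kg.
Burnout mass m_f = stage dry + payload = 22,031.1 + 18,900 = 40,931.1 kg.
Using Δv = v_e ln(m₀/m_f): Δv = v_e · ln(261,000/40,931.1) = 2850.0 × ln(6.377) = 2850.0 × 1.8526 ≈ 5280 m/s.

Δv ≈ 5280 m/s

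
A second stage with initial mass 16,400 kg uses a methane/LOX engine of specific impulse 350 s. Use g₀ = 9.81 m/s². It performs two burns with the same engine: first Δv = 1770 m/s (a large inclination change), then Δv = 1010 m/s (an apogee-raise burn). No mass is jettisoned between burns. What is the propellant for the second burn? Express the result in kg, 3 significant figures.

propellant for the second burn ≈ 2500 kg

v_e = Isp · g₀ = 350 × 9.81 = 3433.5 m/s.
After the first burn: m = 16400 × exp(−1770/3433.5) = 16400 × 0.59720 = 9,794.08 kg.
After the second burn: m = 9,794.08 × exp(−1010/3433.5) = 9,794.08 × 0.74516 = 7,298.16 kg.
Second-burn propellant = 9,794.08 − 7,298.16 = 2,495.92 kg.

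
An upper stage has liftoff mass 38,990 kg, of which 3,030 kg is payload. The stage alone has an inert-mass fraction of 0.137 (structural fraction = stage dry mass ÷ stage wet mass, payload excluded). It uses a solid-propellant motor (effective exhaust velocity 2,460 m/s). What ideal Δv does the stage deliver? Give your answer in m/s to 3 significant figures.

Stage wet mass = m₀ − payload = 38,990 − 3,030 = 35,960 kg.
Stage dry mass = ε × stage wet mass = 0.137 × 35,960 = 4,926.52 kg.
Burnout mass m_f = stage dry + payload = 4,926.52 + 3,030 = 7,956.52 kg.
By the Tsiolkovsky rocket equation, Δv = v_e · ln(38,990/7,956.52) = 2460.0 × ln(4.9) = 2460.0 × 1.5893 ≈ 3910 m/s.

Δv ≈ 3910 m/s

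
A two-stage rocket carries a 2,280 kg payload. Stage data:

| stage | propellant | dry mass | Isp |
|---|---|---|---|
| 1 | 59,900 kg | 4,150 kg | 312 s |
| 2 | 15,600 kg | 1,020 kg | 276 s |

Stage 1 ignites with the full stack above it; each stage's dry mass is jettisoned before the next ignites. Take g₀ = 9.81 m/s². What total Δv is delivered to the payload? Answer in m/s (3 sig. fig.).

Δv ≈ 8640 m/s

Ignition mass of stage 1 = 59,900+4,150 + 15,600+1,020 + 2,280 = 82,950 kg.
Stage 1: m₀ = 82,950 kg, m_f = 82,950 − 59,900 = 23,050 kg; Δv = 312×9.81×ln(3.599) = 3060.7×1.2806 ≈ 3919 m/s.
Stage 2: m₀ = 18,900 kg, m_f = 18,900 − 15,600 = 3,300 kg; Δv = 276×9.81×ln(5.727) = 2707.6×1.7452 ≈ 4725 m/s.
Total Δv = 3919 + 4725 = 8644 m/s.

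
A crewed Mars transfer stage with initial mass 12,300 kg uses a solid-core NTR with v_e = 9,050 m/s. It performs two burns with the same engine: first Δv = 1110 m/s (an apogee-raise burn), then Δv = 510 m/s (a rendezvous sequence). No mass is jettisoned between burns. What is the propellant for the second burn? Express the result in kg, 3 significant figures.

propellant for the second burn ≈ 596 kg

After the first burn: m = 12300 × exp(−1110/9050.0) = 12300 × 0.88457 = 10,880.2 kg.
After the second burn: m = 10,880.2 × exp(−510/9050.0) = 10,880.2 × 0.94520 = 10,284 kg.
Second-burn propellant = 10,880.2 − 10,284 = 596.2 kg.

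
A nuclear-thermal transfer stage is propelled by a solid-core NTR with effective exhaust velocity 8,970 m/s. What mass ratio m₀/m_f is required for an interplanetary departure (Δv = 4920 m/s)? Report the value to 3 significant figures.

mass ratio ≈ 1.73

Rocket equation: m₀/m_f = exp(Δv / v_e) = exp(4920 / 8970.0) = exp(0.5485) = 1.7306.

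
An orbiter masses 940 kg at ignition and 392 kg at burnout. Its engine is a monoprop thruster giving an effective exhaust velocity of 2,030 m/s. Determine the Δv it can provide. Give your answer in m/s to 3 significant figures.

Δv ≈ 1780 m/s

Δv = v_e · ln(m₀/m_f) = 2030.0 × ln(2.398) = 2030.0 × 0.8746 ≈ 1775.5 m/s.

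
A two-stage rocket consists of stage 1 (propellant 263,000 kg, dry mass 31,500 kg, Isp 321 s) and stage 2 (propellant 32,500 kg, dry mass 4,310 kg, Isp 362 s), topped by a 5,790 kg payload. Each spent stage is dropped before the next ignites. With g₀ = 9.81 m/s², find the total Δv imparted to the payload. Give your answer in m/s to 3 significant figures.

Ignition mass of stage 1 = 263,000+31,500 + 32,500+4,310 + 5,790 = 337,100 kg.
Stage 1: m₀ = 337,100 kg, m_f = 337,100 − 263,000 = 74,100 kg; Δv = 321×9.81×ln(4.549) = 3149.0×1.5150 ≈ 4771 m/s.
Stage 2: m₀ = 42,600 kg, m_f = 42,600 − 32,500 = 10,100 kg; Δv = 362×9.81×ln(4.218) = 3551.2×1.4393 ≈ 5111 m/s.
Total Δv = 4771 + 5111 = 9882 m/s.

Δv ≈ 9880 m/s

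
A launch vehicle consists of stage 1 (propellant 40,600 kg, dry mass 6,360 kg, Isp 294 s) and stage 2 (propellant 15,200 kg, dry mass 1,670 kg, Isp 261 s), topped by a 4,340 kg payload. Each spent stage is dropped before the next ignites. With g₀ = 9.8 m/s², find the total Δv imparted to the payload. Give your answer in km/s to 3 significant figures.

Ignition mass of stage 1 = 40,600+6,360 + 15,200+1,670 + 4,340 = 68,170 kg.
Stage 1: m₀ = 68,170 kg, m_f = 68,170 − 40,600 = 27,570 kg; Δv = 294×9.8×ln(2.473) = 2881.2×0.9053 ≈ 2608 m/s.
Stage 2: m₀ = 21,210 kg, m_f = 21,210 − 15,200 = 6,010 kg; Δv = 261×9.8×ln(3.529) = 2557.8×1.2610 ≈ 3226 m/s.
Total Δv = 2608 + 3226 = 5834 m/s.

Δv ≈ 5.83 km/s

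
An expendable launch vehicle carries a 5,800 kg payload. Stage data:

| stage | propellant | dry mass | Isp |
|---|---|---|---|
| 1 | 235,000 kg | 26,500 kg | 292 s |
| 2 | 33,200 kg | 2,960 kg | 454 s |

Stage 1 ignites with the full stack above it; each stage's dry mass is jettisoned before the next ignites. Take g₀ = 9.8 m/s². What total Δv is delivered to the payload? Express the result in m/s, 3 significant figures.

Δv ≈ 11200 m/s

Ignition mass of stage 1 = 235,000+26,500 + 33,200+2,960 + 5,800 = 303,460 kg.
Stage 1: m₀ = 303,460 kg, m_f = 303,460 − 235,000 = 68,460 kg; Δv = 292×9.8×ln(4.433) = 2861.6×1.4890 ≈ 4261 m/s.
Stage 2: m₀ = 41,960 kg, m_f = 41,960 − 33,200 = 8,760 kg; Δv = 454×9.8×ln(4.79) = 4449.2×1.5665 ≈ 6970 m/s.
Total Δv = 4261 + 6970 = 11231 m/s.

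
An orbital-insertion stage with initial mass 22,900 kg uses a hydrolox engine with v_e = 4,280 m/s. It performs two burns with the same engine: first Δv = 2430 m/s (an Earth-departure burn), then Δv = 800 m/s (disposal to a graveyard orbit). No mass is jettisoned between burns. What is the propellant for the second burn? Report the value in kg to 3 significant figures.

After the first burn: m = 22900 × exp(−2430/4280.0) = 22900 × 0.56680 = 12,979.7 kg.
After the second burn: m = 12,979.7 × exp(−800/4280.0) = 12,979.7 × 0.82951 = 10,766.8 kg.
Second-burn propellant = 12,979.7 − 10,766.8 = 2,212.9 kg.

propellant for the second burn ≈ 2210 kg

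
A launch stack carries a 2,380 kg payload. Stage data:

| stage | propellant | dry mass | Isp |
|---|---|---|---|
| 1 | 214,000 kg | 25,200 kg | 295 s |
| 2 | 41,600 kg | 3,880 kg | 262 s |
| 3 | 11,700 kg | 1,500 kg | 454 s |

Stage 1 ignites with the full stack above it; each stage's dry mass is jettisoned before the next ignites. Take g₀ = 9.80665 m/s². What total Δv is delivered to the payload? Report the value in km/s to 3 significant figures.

Δv ≈ 12.7 km/s

Ignition mass of stage 1 = 214,000+25,200 + 41,600+3,880 + 11,700+1,500 + 2,380 = 300,260 kg.
Stage 1: m₀ = 300,260 kg, m_f = 300,260 − 214,000 = 86,260 kg; Δv = 295×9.80665×ln(3.481) = 2893.0×1.2473 ≈ 3608 m/s.
Stage 2: m₀ = 61,060 kg, m_f = 61,060 − 41,600 = 19,460 kg; Δv = 262×9.80665×ln(3.138) = 2569.3×1.1435 ≈ 2938 m/s.
Stage 3: m₀ = 15,580 kg, m_f = 15,580 − 11,700 = 3,880 kg; Δv = 454×9.80665×ln(4.015) = 4452.2×1.3902 ≈ 6189 m/s.
Total Δv = 3608 + 2938 + 6189 = 12735 m/s.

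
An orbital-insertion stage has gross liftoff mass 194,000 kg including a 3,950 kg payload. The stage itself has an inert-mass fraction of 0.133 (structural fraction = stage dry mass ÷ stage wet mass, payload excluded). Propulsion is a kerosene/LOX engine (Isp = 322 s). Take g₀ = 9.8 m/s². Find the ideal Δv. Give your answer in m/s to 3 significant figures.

Δv ≈ 5970 m/s

Stage wet mass = m₀ − payload = 194,000 − 3,950 = 190,050 kg.
Stage dry mass = ε × stage wet mass = 0.133 × 190,050 = 25,276.7 kg.
Burnout mass m_f = stage dry + payload = 25,276.7 + 3,950 = 29,226.7 kg.
v_e = Isp · g₀ = 322 × 9.8 = 3155.6 m/s.
By the Tsiolkovsky rocket equation, Δv = v_e · ln(194,000/29,226.7) = 3155.6 × ln(6.638) = 3155.6 × 1.8928 ≈ 5973 m/s.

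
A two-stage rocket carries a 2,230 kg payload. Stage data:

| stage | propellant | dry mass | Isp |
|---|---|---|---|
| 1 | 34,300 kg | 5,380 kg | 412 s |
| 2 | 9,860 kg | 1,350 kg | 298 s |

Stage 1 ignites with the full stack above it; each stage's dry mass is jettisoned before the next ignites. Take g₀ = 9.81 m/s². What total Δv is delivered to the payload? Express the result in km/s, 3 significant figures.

Δv ≈ 8.06 km/s

Ignition mass of stage 1 = 34,300+5,380 + 9,860+1,350 + 2,230 = 53,120 kg.
Stage 1: m₀ = 53,120 kg, m_f = 53,120 − 34,300 = 18,820 kg; Δv = 412×9.81×ln(2.823) = 4041.7×1.0376 ≈ 4194 m/s.
Stage 2: m₀ = 13,440 kg, m_f = 13,440 − 9,860 = 3,580 kg; Δv = 298×9.81×ln(3.754) = 2923.4×1.3229 ≈ 3867 m/s.
Total Δv = 4194 + 3867 = 8061 m/s.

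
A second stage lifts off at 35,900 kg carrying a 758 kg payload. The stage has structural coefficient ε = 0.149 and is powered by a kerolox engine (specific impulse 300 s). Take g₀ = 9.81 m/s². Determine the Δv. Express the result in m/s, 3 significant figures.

Δv ≈ 5270 m/s

Stage wet mass = m₀ − payload = 35,900 − 758 = 35,142 kg.
Stage dry mass = ε × stage wet mass = 0.149 × 35,142 = 5,236.16 kg.
Burnout mass m_f = stage dry + payload = 5,236.16 + 758 = 5,994.16 kg.
v_e = Isp · g₀ = 300 × 9.81 = 2943.0 m/s.
Δv = v_e · ln(35,900/5,994.16) = 2943.0 × ln(5.989) = 2943.0 × 1.7900 ≈ 5268 m/s.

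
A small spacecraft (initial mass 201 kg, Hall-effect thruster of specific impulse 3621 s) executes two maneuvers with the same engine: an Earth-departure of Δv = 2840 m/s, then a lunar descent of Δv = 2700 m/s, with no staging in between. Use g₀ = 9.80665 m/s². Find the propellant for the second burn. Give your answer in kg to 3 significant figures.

propellant for the second burn ≈ 13.6 kg

v_e = Isp · g₀ = 3621 × 9.80665 = 35509.9 m/s.
After the first burn: m = 201 × exp(−2840/35509.9) = 201 × 0.92314 = 185.551 kg.
After the second burn: m = 185.551 × exp(−2700/35509.9) = 185.551 × 0.92678 = 171.965 kg.
Second-burn propellant = 185.551 − 171.965 = 13.586 kg.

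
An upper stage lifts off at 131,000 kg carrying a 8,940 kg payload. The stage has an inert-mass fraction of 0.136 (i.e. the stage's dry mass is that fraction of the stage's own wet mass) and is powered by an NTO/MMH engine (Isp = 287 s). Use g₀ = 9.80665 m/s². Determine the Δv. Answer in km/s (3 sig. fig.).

Δv ≈ 4.60 km/s

Stage wet mass = m₀ − payload = 131,000 − 8,940 = 122,060 kg.
Stage dry mass = ε × stage wet mass = 0.136 × 122,060 = 16,600.2 kg.
Burnout mass m_f = stage dry + payload = 16,600.2 + 8,940 = 25,540.2 kg.
v_e = Isp · g₀ = 287 × 9.80665 = 2814.5 m/s.
Δv = v_e · ln(131,000/25,540.2) = 2814.5 × ln(5.129) = 2814.5 × 1.6349 ≈ 4602 m/s.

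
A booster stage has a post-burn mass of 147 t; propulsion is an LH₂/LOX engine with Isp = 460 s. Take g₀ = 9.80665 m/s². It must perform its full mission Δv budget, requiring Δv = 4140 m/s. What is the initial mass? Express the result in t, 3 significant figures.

initial mass ≈ 368 t

v_e = Isp · g₀ = 460 × 9.80665 = 4511.1 m/s.
Using Δv = v_e ln(m₀/m_f): m₀/m_f = exp(Δv / v_e) = exp(4140 / 4511.1) = exp(0.9177) = 2.5036.
m₀ = m_f × 2.5036 = 147 × 2.5036 = 368.029 t.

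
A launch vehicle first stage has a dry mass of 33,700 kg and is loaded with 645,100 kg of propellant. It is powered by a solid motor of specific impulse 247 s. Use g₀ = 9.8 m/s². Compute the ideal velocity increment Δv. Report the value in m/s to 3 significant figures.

Δv ≈ 7270 m/s

v_e = Isp · g₀ = 247 × 9.8 = 2420.6 m/s.
m₀ = m_dry + m_prop = 33,700 + 645,100 = 678,800 kg.
From the ideal rocket equation, Δv = v_e · ln(m₀/m_f) = 2420.6 × ln(20.14) = 2420.6 × 3.0028 ≈ 7268.6 m/s.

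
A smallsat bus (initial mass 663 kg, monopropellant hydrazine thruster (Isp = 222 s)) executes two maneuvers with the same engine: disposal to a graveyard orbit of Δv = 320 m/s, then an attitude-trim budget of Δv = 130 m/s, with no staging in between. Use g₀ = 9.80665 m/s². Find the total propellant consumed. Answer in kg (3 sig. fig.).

total propellant consumed ≈ 124 kg

v_e = Isp · g₀ = 222 × 9.80665 = 2177.1 m/s.
After the first burn: m = 663 × exp(−320/2177.1) = 663 × 0.86331 = 572.375 kg.
After the second burn: m = 572.375 × exp(−130/2177.1) = 572.375 × 0.94203 = 539.194 kg.
Total propellant = m₀ − m_final = 663 − 539.194 = 123.806 kg.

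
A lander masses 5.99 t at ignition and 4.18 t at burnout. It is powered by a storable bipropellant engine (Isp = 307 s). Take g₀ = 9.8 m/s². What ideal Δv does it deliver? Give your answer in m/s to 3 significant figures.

Δv ≈ 1080 m/s

v_e = Isp · g₀ = 307 × 9.8 = 3008.6 m/s.
Rocket equation: Δv = v_e · ln(m₀/m_f) = 3008.6 × ln(1.433) = 3008.6 × 0.3598 ≈ 1082.4 m/s.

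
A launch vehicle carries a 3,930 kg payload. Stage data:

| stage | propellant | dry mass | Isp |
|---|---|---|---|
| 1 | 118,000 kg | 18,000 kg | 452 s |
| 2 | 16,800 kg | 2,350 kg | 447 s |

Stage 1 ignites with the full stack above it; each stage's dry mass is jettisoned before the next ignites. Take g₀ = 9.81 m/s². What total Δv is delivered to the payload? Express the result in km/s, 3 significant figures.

Δv ≈ 11.7 km/s

Ignition mass of stage 1 = 118,000+18,000 + 16,800+2,350 + 3,930 = 159,080 kg.
Stage 1: m₀ = 159,080 kg, m_f = 159,080 − 118,000 = 41,080 kg; Δv = 452×9.81×ln(3.872) = 4434.1×1.3539 ≈ 6003 m/s.
Stage 2: m₀ = 23,080 kg, m_f = 23,080 − 16,800 = 6,280 kg; Δv = 447×9.81×ln(3.675) = 4385.1×1.3016 ≈ 5708 m/s.
Total Δv = 6003 + 5708 = 11711 m/s.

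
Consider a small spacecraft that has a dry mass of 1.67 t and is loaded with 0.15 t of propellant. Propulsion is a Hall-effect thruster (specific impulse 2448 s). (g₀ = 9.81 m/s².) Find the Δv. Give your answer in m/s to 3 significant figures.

v_e = Isp · g₀ = 2448 × 9.81 = 24014.9 m/s.
m₀ = m_dry + m_prop = 1.67 + 0.15 = 1.82 t.
Δv = v_e · ln(m₀/m_f) = 24014.9 × ln(1.09) = 24014.9 × 0.0860 ≈ 2065.6 m/s.

Δv ≈ 2070 m/s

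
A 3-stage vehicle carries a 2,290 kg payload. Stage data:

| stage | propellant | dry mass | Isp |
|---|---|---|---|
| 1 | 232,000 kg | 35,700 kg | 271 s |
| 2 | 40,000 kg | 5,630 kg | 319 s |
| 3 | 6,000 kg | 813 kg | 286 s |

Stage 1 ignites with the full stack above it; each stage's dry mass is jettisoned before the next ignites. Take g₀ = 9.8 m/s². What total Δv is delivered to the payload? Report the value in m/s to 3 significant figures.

Ignition mass of stage 1 = 232,000+35,700 + 40,000+5,630 + 6,000+813 + 2,290 = 322,433 kg.
Stage 1: m₀ = 322,433 kg, m_f = 322,433 − 232,000 = 90,433 kg; Δv = 271×9.8×ln(3.565) = 2655.8×1.2713 ≈ 3376 m/s.
Stage 2: m₀ = 54,733 kg, m_f = 54,733 − 40,000 = 14,733 kg; Δv = 319×9.8×ln(3.715) = 3126.2×1.3124 ≈ 4103 m/s.
Stage 3: m₀ = 9,103 kg, m_f = 9,103 − 6,000 = 3,103 kg; Δv = 286×9.8×ln(2.934) = 2802.8×1.0762 ≈ 3016 m/s.
Total Δv = 3376 + 4103 + 3016 = 10495 m/s.

Δv ≈ 10500 m/s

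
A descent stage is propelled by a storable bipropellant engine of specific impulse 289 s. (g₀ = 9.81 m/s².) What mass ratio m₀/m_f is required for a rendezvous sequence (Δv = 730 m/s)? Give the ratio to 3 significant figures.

mass ratio ≈ 1.29

v_e = Isp · g₀ = 289 × 9.81 = 2835.1 m/s.
Using Δv = v_e ln(m₀/m_f): m₀/m_f = exp(Δv / v_e) = exp(730 / 2835.1) = exp(0.2575) = 1.2937.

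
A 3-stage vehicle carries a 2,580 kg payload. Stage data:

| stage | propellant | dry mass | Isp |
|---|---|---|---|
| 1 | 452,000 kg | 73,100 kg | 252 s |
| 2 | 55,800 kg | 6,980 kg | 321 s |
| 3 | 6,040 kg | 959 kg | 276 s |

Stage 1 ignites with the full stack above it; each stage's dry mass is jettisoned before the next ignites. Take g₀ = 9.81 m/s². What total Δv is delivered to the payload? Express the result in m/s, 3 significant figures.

Δv ≈ 10800 m/s

Ignition mass of stage 1 = 452,000+73,100 + 55,800+6,980 + 6,040+959 + 2,580 = 597,459 kg.
Stage 1: m₀ = 597,459 kg, m_f = 597,459 − 452,000 = 145,459 kg; Δv = 252×9.81×ln(4.107) = 2472.1×1.4128 ≈ 3493 m/s.
Stage 2: m₀ = 72,359 kg, m_f = 72,359 − 55,800 = 16,559 kg; Δv = 321×9.81×ln(4.37) = 3149.0×1.4747 ≈ 4644 m/s.
Stage 3: m₀ = 9,579 kg, m_f = 9,579 − 6,040 = 3,539 kg; Δv = 276×9.81×ln(2.707) = 2707.6×0.9957 ≈ 2696 m/s.
Total Δv = 3493 + 4644 + 2696 = 10833 m/s.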